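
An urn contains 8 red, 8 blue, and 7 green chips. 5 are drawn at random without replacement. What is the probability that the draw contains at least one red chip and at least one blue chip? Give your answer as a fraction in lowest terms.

208/253

There are C(23,5) = 33649 possible draws.
By inclusion-exclusion on the complements, draws missing all red or all blue: C(15,5) + C(15,5) − C(7,5) = 3003 + 3003 − 21 = 5985.
So draws with at least one of each: 33649 − 5985 = 27664, probability 27664/33649 = 208/253.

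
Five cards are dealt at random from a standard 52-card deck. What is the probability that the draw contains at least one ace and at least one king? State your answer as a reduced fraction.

There are C(52,5) = 2598960 possible draws.
By inclusion-exclusion on the complements, draws missing all aces or all kings: C(48,5) + C(48,5) − C(44,5) = 1712304 + 1712304 − 1086008 = 2338600.
So draws with at least one of each: 2598960 − 2338600 = 260360, probability 260360/2598960 = 6509/64974.

6509/64974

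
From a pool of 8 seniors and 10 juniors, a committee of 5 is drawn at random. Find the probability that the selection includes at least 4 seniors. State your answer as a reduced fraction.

3/34

There are C(18,5) = 8568 ways to choose the 5.
Favorable selections (at least 4 seniors): C(8,4)·C(10,1) + C(8,5)·C(10,0) = 700 + 56 = 756.
Probability = 756/8568 = 3/34.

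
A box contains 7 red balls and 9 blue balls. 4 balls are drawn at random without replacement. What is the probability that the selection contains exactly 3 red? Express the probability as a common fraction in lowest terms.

The sample space is all 4-subsets of the 16: C(16,4) = 1820.
Selections with exactly 3 red: choose 3 of the 7 red and 1 of the 9 blue, C(7,3)·C(9,1) = 35·9 = 315.
Probability = 315/1820 = 9/52.

9/52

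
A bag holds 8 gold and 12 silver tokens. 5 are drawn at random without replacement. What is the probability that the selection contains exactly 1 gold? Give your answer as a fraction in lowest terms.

There are C(20,5) = 15504 ways to choose 5 from 20.
Selections with exactly 1 gold: choose 1 of the 8 gold and 4 of the 12 silver, C(8,1)·C(12,4) = 8·495 = 3960.
Probability = 3960/15504 = 165/646.

165/646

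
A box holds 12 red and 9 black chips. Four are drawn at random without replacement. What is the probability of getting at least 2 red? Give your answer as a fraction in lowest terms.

77/95

There are C(21,4) = 5985 ways to choose the 4.
Count the complement (fewer than 2 red): C(12,0)·C(9,4) + C(12,1)·C(9,3) = 126 + 1008 = 1134.
Probability = 1 − 1134/5985 = 4851/5985 = 77/95.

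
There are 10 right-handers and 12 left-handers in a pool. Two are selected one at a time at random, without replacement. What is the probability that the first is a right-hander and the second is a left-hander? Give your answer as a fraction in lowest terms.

Multiply the conditional probabilities at each draw: 10/22 · 12/21 = 120/462 = 20/77.

20/77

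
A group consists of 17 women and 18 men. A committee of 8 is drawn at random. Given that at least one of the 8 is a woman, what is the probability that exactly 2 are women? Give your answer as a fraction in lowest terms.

Work in counts. Selections with at least one woman: C(35,8) − C(18,8) = 23535820 − 43758 = 23492062.
Of those, selections where exactly 2 are women: C(17,2)·C(18,6) = 136·18564 = 2524704.
Conditional probability = 2524704/23492062 = 74256/690943.

74256/690943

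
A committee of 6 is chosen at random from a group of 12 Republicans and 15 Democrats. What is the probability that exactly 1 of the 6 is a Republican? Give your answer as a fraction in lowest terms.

14/115

The sample space is all 6-subsets of the 27: C(27,6) = 296010.
Selections with exactly 1 Republican: choose 1 of the 12 Republicans and 5 of the 15 Democrats, C(12,1)·C(15,5) = 12·3003 = 36036.
Probability = 36036/296010 = 14/115.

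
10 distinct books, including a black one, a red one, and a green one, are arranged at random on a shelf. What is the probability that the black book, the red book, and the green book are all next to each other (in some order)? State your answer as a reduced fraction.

1/15

There are 10! = 3628800 arrangements.
Treat the three as one block: 8! placements × 3! orders within the block = 40320·6 = 241920.
Probability = 241920/3628800 = 1/15.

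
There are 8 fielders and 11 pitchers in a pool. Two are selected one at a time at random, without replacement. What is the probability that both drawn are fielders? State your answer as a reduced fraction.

Multiply the conditional probabilities at each draw: 8/19 · 7/18 = 56/342 = 28/171.

28/171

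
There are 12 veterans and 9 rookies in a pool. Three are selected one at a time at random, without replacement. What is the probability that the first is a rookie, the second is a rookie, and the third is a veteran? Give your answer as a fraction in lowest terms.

72/665

Multiply the conditional probabilities at each draw: 9/21 · 8/20 · 12/19 = 864/7980 = 72/665.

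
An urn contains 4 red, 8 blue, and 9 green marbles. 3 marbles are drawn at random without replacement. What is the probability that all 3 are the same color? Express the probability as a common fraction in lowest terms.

72/665

There are C(21,3) = 1330 ways to draw 3 marbles.
All same color: C(4,3) + C(8,3) + C(9,3) = 4 + 56 + 84 = 144.
Probability = 144/1330 = 72/665.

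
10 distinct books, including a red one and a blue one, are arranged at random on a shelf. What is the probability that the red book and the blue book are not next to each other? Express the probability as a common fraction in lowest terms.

4/5

There are 10! = 3628800 arrangements.
Arrangements with the red book and the blue book adjacent: 2·9! = 725760.
So not adjacent: 3628800 − 725760 = 2903040, probability 2903040/3628800 = 4/5.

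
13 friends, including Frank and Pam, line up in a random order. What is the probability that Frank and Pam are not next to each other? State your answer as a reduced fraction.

There are 13! = 6227020800 arrangements.
Arrangements with Frank and Pam adjacent: 2·12! = 958003200.
So not adjacent: 6227020800 − 958003200 = 5269017600, probability 5269017600/6227020800 = 11/13.

11/13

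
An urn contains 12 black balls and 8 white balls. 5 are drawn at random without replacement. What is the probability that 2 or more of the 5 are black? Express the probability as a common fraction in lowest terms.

913/969

There are C(20,5) = 15504 ways to choose the 5.
Count the complement (fewer than 2 black): C(12,0)·C(8,5) + C(12,1)·C(8,4) = 56 + 840 = 896.
Probability = 1 − 896/15504 = 14608/15504 = 913/969.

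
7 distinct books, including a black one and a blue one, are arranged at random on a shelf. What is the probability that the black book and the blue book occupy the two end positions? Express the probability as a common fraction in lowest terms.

1/21

There are 7! = 5040 arrangements.
Place the black book and the blue book at the ends in 2 ways, arrange the remaining 5 in 5! = 120 ways: 2·120 = 240.
Probability = 240/5040 = 1/21.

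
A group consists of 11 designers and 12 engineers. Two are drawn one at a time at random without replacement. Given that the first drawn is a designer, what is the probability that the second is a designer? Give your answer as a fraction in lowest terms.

5/11

After removing one designer, 22 remain: 10 designers and 12 engineers.
So the probability the next is a designer is 10/22 = 5/11.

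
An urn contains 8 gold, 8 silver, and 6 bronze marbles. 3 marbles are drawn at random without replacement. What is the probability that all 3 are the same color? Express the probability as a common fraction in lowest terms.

3/35

There are C(22,3) = 1540 ways to draw 3 marbles.
All same color: C(8,3) + C(8,3) + C(6,3) = 56 + 56 + 20 = 132.
Probability = 132/1540 = 3/35.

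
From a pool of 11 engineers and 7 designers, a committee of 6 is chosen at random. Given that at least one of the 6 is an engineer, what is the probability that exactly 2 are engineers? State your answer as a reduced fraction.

25/241

Work in counts. Selections with at least one engineer: C(18,6) − C(7,6) = 18564 − 7 = 18557.
Of those, selections where exactly 2 are engineers: C(11,2)·C(7,4) = 55·35 = 1925.
Conditional probability = 1925/18557 = 25/241.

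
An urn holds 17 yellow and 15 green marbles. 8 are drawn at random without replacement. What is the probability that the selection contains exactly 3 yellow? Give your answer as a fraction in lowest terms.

2618/13485

There are C(32,8) = 10518300 ways to choose 8 from 32.
Selections with exactly 3 yellow: choose 3 of the 17 yellow and 5 of the 15 green, C(17,3)·C(15,5) = 680·3003 = 2042040.
Probability = 2042040/10518300 = 2618/13485.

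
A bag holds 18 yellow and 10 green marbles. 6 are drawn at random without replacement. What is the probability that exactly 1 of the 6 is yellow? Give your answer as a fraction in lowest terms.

18/1495

There are C(28,6) = 376740 ways to choose 6 from 28.
Selections with exactly 1 yellow: choose 1 of the 18 yellow and 5 of the 10 green, C(18,1)·C(10,5) = 18·252 = 4536.
Probability = 4536/376740 = 18/1495.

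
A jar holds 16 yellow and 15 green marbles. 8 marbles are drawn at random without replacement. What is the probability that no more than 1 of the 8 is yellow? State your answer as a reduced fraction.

187/13485

Total selections: C(31,8) = 7888725.
Favorable selections (no more than 1 yellow): C(16,0)·C(15,8) + C(16,1)·C(15,7) = 6435 + 102960 = 109395.
Probability = 109395/7888725 = 187/13485.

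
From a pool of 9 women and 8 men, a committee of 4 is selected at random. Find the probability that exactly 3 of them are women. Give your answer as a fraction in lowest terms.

24/85

The sample space is all 4-subsets of the 17: C(17,4) = 2380.
Selections with exactly 3 women: choose 3 of the 9 women and 1 of the 8 men, C(9,3)·C(8,1) = 84·8 = 672.
Probability = 672/2380 = 24/85.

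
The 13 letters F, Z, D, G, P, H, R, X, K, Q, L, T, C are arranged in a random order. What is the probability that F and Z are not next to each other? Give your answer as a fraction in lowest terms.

11/13

There are 13! = 6227020800 arrangements.
Arrangements with F and Z adjacent: 2·12! = 958003200.
So not adjacent: 6227020800 − 958003200 = 5269017600, probability 5269017600/6227020800 = 11/13.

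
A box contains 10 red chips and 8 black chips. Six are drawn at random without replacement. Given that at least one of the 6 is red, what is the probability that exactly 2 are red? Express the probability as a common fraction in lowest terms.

225/1324

Work in counts. Selections with at least one red: C(18,6) − C(8,6) = 18564 − 28 = 18536.
Of those, selections where exactly 2 are red: C(10,2)·C(8,4) = 45·70 = 3150.
Conditional probability = 3150/18536 = 225/1324.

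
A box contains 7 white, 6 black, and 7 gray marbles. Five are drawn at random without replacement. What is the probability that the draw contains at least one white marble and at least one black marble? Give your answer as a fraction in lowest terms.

161/204

There are C(20,5) = 15504 possible draws.
By inclusion-exclusion on the complements, draws missing all white or all black: C(13,5) + C(14,5) − C(7,5) = 1287 + 2002 − 21 = 3268.
So draws with at least one of each: 15504 − 3268 = 12236, probability 12236/15504 = 161/204.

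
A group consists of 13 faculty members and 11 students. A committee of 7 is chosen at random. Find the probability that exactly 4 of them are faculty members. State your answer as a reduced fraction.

3575/10488

Total number of selections: C(24,7) = 346104.
Selections with exactly 4 faculty members: choose 4 of the 13 faculty members and 3 of the 11 students, C(13,4)·C(11,3) = 715·165 = 117975.
Probability = 117975/346104 = 3575/10488.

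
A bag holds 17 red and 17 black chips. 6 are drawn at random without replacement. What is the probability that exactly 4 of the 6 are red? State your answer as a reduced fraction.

2380/9889

The sample space is all 6-subsets of the 34: C(34,6) = 1344904.
Selections with exactly 4 red: choose 4 of the 17 red and 2 of the 17 black, C(17,4)·C(17,2) = 2380·136 = 323680.
Probability = 323680/1344904 = 2380/9889.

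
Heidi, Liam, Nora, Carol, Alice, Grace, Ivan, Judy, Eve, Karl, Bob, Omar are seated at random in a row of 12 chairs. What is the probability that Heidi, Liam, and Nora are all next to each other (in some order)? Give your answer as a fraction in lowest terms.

1/22

There are 12! = 479001600 arrangements.
Treat the three as one block: 10! placements × 3! orders within the block = 3628800·6 = 21772800.
Probability = 21772800/479001600 = 1/22.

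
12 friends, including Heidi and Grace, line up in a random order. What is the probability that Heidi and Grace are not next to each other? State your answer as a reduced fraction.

There are 12! = 479001600 arrangements.
Arrangements with Heidi and Grace adjacent: 2·11! = 79833600.
So not adjacent: 479001600 − 79833600 = 399168000, probability 399168000/479001600 = 5/6.

5/6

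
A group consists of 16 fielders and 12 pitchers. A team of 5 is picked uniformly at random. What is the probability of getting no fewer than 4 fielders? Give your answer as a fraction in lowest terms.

4/15

There are C(28,5) = 98280 ways to choose the 5.
Favorable selections (no fewer than 4 fielders): C(16,4)·C(12,1) + C(16,5)·C(12,0) = 21840 + 4368 = 26208.
Probability = 26208/98280 = 4/15.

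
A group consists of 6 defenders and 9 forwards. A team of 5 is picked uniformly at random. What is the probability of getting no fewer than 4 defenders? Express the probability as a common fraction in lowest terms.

Total selections: C(15,5) = 3003.
Favorable selections (no fewer than 4 defenders): C(6,4)·C(9,1) + C(6,5)·C(9,0) = 135 + 6 = 141.
Probability = 141/3003 = 47/1001.

47/1001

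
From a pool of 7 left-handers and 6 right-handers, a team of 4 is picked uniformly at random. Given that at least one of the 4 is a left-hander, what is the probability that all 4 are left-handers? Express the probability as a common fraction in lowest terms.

1/20

Work in counts. Selections with at least one left-hander: C(13,4) − C(6,4) = 715 − 15 = 700.
Of those, selections where all 4 are left-handers: C(7,4) = 35.
Conditional probability = 35/700 = 1/20.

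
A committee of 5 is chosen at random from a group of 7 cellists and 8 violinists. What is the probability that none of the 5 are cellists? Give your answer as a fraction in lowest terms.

There are C(15,5) = 3003 possible selections.
Selections with no cellists (all violinists): C(8,5) = 56.
Probability = 56/3003 = 8/429.

8/429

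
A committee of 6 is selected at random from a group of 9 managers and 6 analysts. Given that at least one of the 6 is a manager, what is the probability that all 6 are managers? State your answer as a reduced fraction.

7/417

Work in counts. Selections with at least one manager: C(15,6) − C(6,6) = 5005 − 1 = 5004.
Of those, selections where all 6 are managers: C(9,6) = 84.
Conditional probability = 84/5004 = 7/417.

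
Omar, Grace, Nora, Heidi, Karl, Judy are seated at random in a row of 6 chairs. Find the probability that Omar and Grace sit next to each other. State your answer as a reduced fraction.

There are 6! = 720 arrangements.
Treat Omar and Grace as a block: 5! arrangements of the blocks × 2 orders within the block = 2·120 = 240.
Probability = 240/720 = 1/3.

1/3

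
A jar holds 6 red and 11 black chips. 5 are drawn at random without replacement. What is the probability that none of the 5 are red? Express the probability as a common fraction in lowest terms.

33/442

There are C(17,5) = 6188 possible selections.
Selections with no red (all black): C(11,5) = 462.
Probability = 462/6188 = 33/442.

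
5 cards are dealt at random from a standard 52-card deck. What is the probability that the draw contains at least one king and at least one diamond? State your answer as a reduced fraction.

There are C(52,5) = 2598960 possible draws.
By inclusion-exclusion on the complements, draws missing all kings or all diamonds: C(48,5) + C(39,5) − C(36,5) = 1712304 + 575757 − 376992 = 1911069.
So draws with at least one of each: 2598960 − 1911069 = 687891, probability 687891/2598960 = 229297/866320.

229297/866320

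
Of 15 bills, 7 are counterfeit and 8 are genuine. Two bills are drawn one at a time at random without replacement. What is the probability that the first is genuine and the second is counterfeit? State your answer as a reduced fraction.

4/15

Multiply the conditional probabilities at each draw: 8/15 · 7/14 = 56/210 = 4/15.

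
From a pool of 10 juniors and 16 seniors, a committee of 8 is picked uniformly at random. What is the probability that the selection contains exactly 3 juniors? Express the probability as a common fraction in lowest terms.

8064/24035

There are C(26,8) = 1562275 ways to choose 8 from 26.
Selections with exactly 3 juniors: choose 3 of the 10 juniors and 5 of the 16 seniors, C(10,3)·C(16,5) = 120·4368 = 524160.
Probability = 524160/1562275 = 8064/24035.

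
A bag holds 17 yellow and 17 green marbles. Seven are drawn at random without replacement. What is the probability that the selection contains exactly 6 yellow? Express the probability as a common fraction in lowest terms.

The sample space is all 7-subsets of the 34: C(34,7) = 5379616.
Selections with exactly 6 yellow: choose 6 of the 17 yellow and 1 of the 17 green, C(17,6)·C(17,1) = 12376·17 = 210392.
Probability = 210392/5379616 = 1547/39556.

1547/39556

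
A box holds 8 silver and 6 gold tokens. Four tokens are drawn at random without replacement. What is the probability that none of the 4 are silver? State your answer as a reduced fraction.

15/1001

There are C(14,4) = 1001 possible selections.
Selections with no silver (all gold): C(6,4) = 15.
Probability = 15/1001.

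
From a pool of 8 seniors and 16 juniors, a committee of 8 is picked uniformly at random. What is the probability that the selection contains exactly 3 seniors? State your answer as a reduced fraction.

The sample space is all 8-subsets of the 24: C(24,8) = 735471.
Selections with exactly 3 seniors: choose 3 of the 8 seniors and 5 of the 16 juniors, C(8,3)·C(16,5) = 56·4368 = 244608.
Probability = 244608/735471 = 81536/245157.

81536/245157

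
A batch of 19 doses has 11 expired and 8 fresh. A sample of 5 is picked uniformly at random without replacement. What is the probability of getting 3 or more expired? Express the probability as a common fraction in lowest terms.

Total selections: C(19,5) = 11628.
Favorable selections (3 or more expired): C(11,3)·C(8,2) + C(11,4)·C(8,1) + C(11,5)·C(8,0) = 4620 + 2640 + 462 = 7722.
Probability = 7722/11628 = 429/646.

429/646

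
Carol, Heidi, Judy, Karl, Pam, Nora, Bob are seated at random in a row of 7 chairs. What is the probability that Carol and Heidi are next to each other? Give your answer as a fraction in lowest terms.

There are 7! = 5040 arrangements.
Treat Carol and Heidi as a block: 6! arrangements of the blocks × 2 orders within the block = 2·720 = 1440.
Probability = 1440/5040 = 2/7.

2/7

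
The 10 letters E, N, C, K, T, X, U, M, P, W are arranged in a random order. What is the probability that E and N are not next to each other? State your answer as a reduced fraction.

4/5

There are 10! = 3628800 arrangements.
Arrangements with E and N adjacent: 2·9! = 725760.
So not adjacent: 3628800 − 725760 = 2903040, probability 2903040/3628800 = 4/5.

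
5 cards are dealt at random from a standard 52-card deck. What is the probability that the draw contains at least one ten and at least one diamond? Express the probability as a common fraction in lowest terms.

229297/866320

There are C(52,5) = 2598960 possible draws.
By inclusion-exclusion on the complements, draws missing all tens or all diamonds: C(48,5) + C(39,5) − C(36,5) = 1712304 + 575757 − 376992 = 1911069.
So draws with at least one of each: 2598960 − 1911069 = 687891, probability 687891/2598960 = 229297/866320.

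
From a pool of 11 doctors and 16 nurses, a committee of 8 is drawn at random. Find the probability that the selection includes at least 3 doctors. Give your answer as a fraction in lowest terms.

17/23

There are C(27,8) = 2220075 ways to choose the 8.
Count the complement (fewer than 3 doctors): C(11,0)·C(16,8) + C(11,1)·C(16,7) + C(11,2)·C(16,6) = 12870 + 125840 + 440440 = 579150.
Probability = 1 − 579150/2220075 = 1640925/2220075 = 17/23.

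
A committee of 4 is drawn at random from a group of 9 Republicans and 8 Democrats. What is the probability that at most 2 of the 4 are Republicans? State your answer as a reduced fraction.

There are C(17,4) = 2380 ways to choose the 4.
Favorable selections (at most 2 Republicans): C(9,0)·C(8,4) + C(9,1)·C(8,3) + C(9,2)·C(8,2) = 70 + 504 + 1008 = 1582.
Probability = 1582/2380 = 113/170.

113/170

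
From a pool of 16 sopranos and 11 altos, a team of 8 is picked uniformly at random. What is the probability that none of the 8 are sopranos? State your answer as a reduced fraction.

1/13455

There are C(27,8) = 2220075 possible selections.
Selections with no sopranos (all altos): C(11,8) = 165.
Probability = 165/2220075 = 1/13455.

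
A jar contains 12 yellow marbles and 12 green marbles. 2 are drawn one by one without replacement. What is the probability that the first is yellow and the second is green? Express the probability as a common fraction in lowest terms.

6/23

Multiply the conditional probabilities at each draw: 12/24 · 12/23 = 144/552 = 6/23.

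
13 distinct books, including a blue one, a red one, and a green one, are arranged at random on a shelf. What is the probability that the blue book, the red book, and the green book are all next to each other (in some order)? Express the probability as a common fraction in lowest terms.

There are 13! = 6227020800 arrangements.
Treat the three as one block: 11! placements × 3! orders within the block = 39916800·6 = 239500800.
Probability = 239500800/6227020800 = 1/26.

1/26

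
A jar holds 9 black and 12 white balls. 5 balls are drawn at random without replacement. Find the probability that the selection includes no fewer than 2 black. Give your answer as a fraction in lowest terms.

Total selections: C(21,5) = 20349.
Count the complement (fewer than 2 black): C(9,0)·C(12,5) + C(9,1)·C(12,4) = 792 + 4455 = 5247.
Probability = 1 − 5247/20349 = 15102/20349 = 1678/2261.

1678/2261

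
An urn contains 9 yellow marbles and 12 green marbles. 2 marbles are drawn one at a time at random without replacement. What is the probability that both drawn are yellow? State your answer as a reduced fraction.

6/35

Multiply the conditional probabilities at each draw: 9/21 · 8/20 = 72/420 = 6/35.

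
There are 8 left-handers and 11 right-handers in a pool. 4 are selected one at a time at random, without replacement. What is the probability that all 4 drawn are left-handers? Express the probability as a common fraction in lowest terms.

Multiply the conditional probabilities at each draw: 8/19 · 7/18 · 6/17 · 5/16 = 1680/93024 = 35/1938.

35/1938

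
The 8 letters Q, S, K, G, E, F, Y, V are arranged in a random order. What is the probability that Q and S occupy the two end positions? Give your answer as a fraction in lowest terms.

1/28

There are 8! = 40320 arrangements.
Place Q and S at the ends in 2 ways, arrange the remaining 6 in 6! = 720 ways: 2·720 = 1440.
Probability = 1440/40320 = 1/28.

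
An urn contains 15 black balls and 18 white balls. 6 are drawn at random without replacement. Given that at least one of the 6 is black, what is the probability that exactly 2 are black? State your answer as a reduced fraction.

11475/38893

Work in counts. Selections with at least one black: C(33,6) − C(18,6) = 1107568 − 18564 = 1089004.
Of those, selections where exactly 2 are black: C(15,2)·C(18,4) = 105·3060 = 321300.
Conditional probability = 321300/1089004 = 11475/38893.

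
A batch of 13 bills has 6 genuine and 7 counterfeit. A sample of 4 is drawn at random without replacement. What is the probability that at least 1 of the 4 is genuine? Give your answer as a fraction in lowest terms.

136/143

Total selections: C(13,4) = 715.
The complement is all 4 are counterfeit: C(7,4) = 35.
Probability = 1 − 35/715 = 680/715 = 136/143.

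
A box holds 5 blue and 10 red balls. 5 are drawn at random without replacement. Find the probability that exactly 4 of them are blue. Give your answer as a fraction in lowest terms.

There are C(15,5) = 3003 ways to choose 5 from 15.
Selections with exactly 4 blue: choose 4 of the 5 blue and 1 of the 10 red, C(5,4)·C(10,1) = 5·10 = 50.
Probability = 50/3003.

50/3003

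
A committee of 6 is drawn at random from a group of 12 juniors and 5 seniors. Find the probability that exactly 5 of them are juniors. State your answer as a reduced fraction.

Total number of selections: C(17,6) = 12376.
Selections with exactly 5 juniors: choose 5 of the 12 juniors and 1 of the 5 seniors, C(12,5)·C(5,1) = 792·5 = 3960.
Probability = 3960/12376 = 495/1547.

495/1547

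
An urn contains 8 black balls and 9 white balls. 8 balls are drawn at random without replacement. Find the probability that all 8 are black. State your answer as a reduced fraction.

1/24310

There are C(17,8) = 24310 possible selections.
Selections with all black: C(8,8) = 1.
Probability = 1/24310.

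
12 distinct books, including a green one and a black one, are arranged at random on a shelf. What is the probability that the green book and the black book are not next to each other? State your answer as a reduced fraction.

5/6

There are 12! = 479001600 arrangements.
Arrangements with the green book and the black book adjacent: 2·11! = 79833600.
So not adjacent: 479001600 − 79833600 = 399168000, probability 399168000/479001600 = 5/6.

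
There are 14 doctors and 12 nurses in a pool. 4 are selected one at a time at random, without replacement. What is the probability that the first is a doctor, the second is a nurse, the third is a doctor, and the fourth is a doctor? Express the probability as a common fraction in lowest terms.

42/575

Multiply the conditional probabilities at each draw: 14/26 · 12/25 · 13/24 · 12/23 = 26208/358800 = 42/575.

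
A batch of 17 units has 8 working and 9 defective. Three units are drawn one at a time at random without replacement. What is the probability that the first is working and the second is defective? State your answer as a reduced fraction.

Multiply the conditional probabilities at each draw: 8/17 · 9/16 = 72/272 = 9/34.

9/34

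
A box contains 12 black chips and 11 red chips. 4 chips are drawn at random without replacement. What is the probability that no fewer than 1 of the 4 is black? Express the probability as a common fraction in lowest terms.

155/161

Total selections: C(23,4) = 8855.
Favorable selections (no fewer than 1 black): C(12,1)·C(11,3) + C(12,2)·C(11,2) + C(12,3)·C(11,1) + C(12,4)·C(11,0) = 1980 + 3630 + 2420 + 495 = 8525.
Probability = 8525/8855 = 155/161.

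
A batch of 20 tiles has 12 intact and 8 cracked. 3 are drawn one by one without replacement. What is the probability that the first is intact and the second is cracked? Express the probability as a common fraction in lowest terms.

Multiply the conditional probabilities at each draw: 12/20 · 8/19 = 96/380 = 24/95.

24/95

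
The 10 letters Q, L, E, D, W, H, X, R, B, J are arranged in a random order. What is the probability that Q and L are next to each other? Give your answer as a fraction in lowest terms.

1/5

There are 10! = 3628800 arrangements.
Treat Q and L as a block: 9! arrangements of the blocks × 2 orders within the block = 2·362880 = 725760.
Probability = 725760/3628800 = 1/5.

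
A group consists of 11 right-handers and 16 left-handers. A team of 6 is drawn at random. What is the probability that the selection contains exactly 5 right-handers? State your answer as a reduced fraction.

The sample space is all 6-subsets of the 27: C(27,6) = 296010.
Selections with exactly 5 right-handers: choose 5 of the 11 right-handers and 1 of the 16 left-handers, C(11,5)·C(16,1) = 462·16 = 7392.
Probability = 7392/296010 = 112/4485.

112/4485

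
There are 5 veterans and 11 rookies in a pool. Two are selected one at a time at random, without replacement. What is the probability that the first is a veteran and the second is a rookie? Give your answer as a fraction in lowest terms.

11/48

Multiply the conditional probabilities at each draw: 5/16 · 11/15 = 55/240 = 11/48.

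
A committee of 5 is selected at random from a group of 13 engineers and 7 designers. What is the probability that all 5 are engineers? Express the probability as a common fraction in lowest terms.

429/5168

There are C(20,5) = 15504 possible selections.
Selections with all engineers: C(13,5) = 1287.
Probability = 1287/15504 = 429/5168.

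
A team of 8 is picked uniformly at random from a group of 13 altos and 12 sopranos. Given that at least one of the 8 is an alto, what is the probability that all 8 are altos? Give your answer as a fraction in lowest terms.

1/840

Work in counts. Selections with at least one alto: C(25,8) − C(12,8) = 1081575 − 495 = 1081080.
Of those, selections where all 8 are altos: C(13,8) = 1287.
Conditional probability = 1287/1081080 = 1/840.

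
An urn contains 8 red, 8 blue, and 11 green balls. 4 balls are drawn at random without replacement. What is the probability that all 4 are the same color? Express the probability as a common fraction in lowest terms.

There are C(27,4) = 17550 ways to draw 4 balls.
All same color: C(8,4) + C(8,4) + C(11,4) = 70 + 70 + 330 = 470.
Probability = 470/17550 = 47/1755.

47/1755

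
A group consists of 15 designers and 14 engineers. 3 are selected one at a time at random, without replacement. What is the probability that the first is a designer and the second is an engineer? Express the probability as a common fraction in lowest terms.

15/58

Multiply the conditional probabilities at each draw: 15/29 · 14/28 = 210/812 = 15/58.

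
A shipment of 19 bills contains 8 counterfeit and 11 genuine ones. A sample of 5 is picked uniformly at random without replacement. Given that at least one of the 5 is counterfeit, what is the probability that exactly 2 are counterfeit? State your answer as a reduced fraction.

770/1861

Work in counts. Selections with at least one counterfeit: C(19,5) − C(11,5) = 11628 − 462 = 11166.
Of those, selections where exactly 2 are counterfeit: C(8,2)·C(11,3) = 28·165 = 4620.
Conditional probability = 4620/11166 = 770/1861.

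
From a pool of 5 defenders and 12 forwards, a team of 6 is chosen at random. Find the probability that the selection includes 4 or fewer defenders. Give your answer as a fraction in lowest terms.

3091/3094

Total selections: C(17,6) = 12376.
The complement is exactly 5 defenders: C(5,5)·C(12,1) = 12.
Probability = 1 − 12/12376 = 12364/12376 = 3091/3094.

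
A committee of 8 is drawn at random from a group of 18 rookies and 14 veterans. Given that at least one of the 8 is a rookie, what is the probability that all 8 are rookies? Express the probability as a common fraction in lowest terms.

Work in counts. Selections with at least one rookie: C(32,8) − C(14,8) = 10518300 − 3003 = 10515297.
Of those, selections where all 8 are rookies: C(18,8) = 43758.
Conditional probability = 43758/10515297 = 1122/269623.

1122/269623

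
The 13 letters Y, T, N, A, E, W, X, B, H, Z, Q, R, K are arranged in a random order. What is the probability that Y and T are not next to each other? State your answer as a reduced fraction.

11/13

There are 13! = 6227020800 arrangements.
Arrangements with Y and T adjacent: 2·12! = 958003200.
So not adjacent: 6227020800 − 958003200 = 5269017600, probability 5269017600/6227020800 = 11/13.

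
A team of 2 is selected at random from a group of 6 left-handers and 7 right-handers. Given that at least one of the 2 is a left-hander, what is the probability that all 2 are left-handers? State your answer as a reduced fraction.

5/19

Work in counts. Selections with at least one left-hander: C(13,2) − C(7,2) = 78 − 21 = 57.
Of those, selections where all 2 are left-handers: C(6,2) = 15.
Conditional probability = 15/57 = 5/19.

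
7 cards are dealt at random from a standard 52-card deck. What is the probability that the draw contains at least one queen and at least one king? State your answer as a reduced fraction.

3105873/16723070

There are C(52,7) = 133784560 possible draws.
By inclusion-exclusion on the complements, draws missing all queens or all kings: C(48,7) + C(48,7) − C(44,7) = 73629072 + 73629072 − 38320568 = 108937576.
So draws with at least one of each: 133784560 − 108937576 = 24846984, probability 24846984/133784560 = 3105873/16723070.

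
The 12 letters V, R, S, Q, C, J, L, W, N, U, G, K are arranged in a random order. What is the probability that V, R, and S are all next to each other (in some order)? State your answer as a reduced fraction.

There are 12! = 479001600 arrangements.
Treat the three as one block: 10! placements × 3! orders within the block = 3628800·6 = 21772800.
Probability = 21772800/479001600 = 1/22.

1/22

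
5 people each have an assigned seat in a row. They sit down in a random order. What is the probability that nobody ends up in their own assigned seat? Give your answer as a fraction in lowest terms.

11/30

There are 5! = 120 seatings.
By inclusion-exclusion, seatings with no fixed points: C(5,0)·5! − C(5,1)·4! + C(5,2)·3! − C(5,3)·2! + C(5,4)·1! − C(5,5)·0! = 44.
Probability = 44/120 = 11/30.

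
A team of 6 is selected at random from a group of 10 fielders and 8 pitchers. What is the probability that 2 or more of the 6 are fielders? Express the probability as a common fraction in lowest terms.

214/221

Total selections: C(18,6) = 18564.
Count the complement (fewer than 2 fielders): C(10,0)·C(8,6) + C(10,1)·C(8,5) = 28 + 560 = 588.
Probability = 1 − 588/18564 = 17976/18564 = 214/221.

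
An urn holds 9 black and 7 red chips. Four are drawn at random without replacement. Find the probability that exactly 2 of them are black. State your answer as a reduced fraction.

27/65

The sample space is all 4-subsets of the 16: C(16,4) = 1820.
Selections with exactly 2 black: choose 2 of the 9 black and 2 of the 7 red, C(9,2)·C(7,2) = 36·21 = 756.
Probability = 756/1820 = 27/65.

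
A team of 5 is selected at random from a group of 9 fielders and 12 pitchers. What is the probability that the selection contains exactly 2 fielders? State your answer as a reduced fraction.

There are C(21,5) = 20349 ways to choose 5 from 21.
Selections with exactly 2 fielders: choose 2 of the 9 fielders and 3 of the 12 pitchers, C(9,2)·C(12,3) = 36·220 = 7920.
Probability = 7920/20349 = 880/2261.

880/2261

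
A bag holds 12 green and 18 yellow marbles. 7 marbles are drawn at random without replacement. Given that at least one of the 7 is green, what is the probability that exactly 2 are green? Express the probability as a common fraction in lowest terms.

7854/27833

Work in counts. Selections with at least one green: C(30,7) − C(18,7) = 2035800 − 31824 = 2003976.
Of those, selections where exactly 2 are green: C(12,2)·C(18,5) = 66·8568 = 565488.
Conditional probability = 565488/2003976 = 7854/27833.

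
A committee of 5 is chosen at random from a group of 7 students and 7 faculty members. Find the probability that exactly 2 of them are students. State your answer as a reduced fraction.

105/286

There are C(14,5) = 2002 ways to choose 5 from 14.
Selections with exactly 2 students: choose 2 of the 7 students and 3 of the 7 faculty members, C(7,2)·C(7,3) = 21·35 = 735.
Probability = 735/2002 = 105/286.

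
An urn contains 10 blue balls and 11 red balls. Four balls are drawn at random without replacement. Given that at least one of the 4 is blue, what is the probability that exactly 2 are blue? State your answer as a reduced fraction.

165/377

Work in counts. Selections with at least one blue: C(21,4) − C(11,4) = 5985 − 330 = 5655.
Of those, selections where exactly 2 are blue: C(10,2)·C(11,2) = 45·55 = 2475.
Conditional probability = 2475/5655 = 165/377.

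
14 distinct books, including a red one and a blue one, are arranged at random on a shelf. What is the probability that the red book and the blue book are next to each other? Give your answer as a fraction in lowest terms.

1/7

There are 14! = 87178291200 arrangements.
Treat the red book and the blue book as a block: 13! arrangements of the blocks × 2 orders within the block = 2·6227020800 = 12454041600.
Probability = 12454041600/87178291200 = 1/7.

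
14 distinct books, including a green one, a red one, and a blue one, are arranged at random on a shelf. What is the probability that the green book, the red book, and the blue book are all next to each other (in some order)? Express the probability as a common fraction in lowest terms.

3/91

There are 14! = 87178291200 arrangements.
Treat the three as one block: 12! placements × 3! orders within the block = 479001600·6 = 2874009600.
Probability = 2874009600/87178291200 = 3/91.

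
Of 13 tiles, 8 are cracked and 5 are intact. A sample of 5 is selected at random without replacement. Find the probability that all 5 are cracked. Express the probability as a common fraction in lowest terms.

There are C(13,5) = 1287 possible selections.
Selections with all cracked: C(8,5) = 56.
Probability = 56/1287.

56/1287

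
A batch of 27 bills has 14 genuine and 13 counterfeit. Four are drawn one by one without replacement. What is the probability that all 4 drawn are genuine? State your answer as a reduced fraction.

77/1350

Multiply the conditional probabilities at each draw: 14/27 · 13/26 · 12/25 · 11/24 = 24024/421200 = 77/1350.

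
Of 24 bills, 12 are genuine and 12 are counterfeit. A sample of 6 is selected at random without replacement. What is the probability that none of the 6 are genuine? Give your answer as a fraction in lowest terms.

There are C(24,6) = 134596 possible selections.
Selections with no genuine (all counterfeit): C(12,6) = 924.
Probability = 924/134596 = 3/437.

3/437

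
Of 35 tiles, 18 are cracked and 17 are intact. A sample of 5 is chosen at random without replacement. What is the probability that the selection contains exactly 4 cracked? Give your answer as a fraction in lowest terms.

765/4774

Total number of selections: C(35,5) = 324632.
Selections with exactly 4 cracked: choose 4 of the 18 cracked and 1 of the 17 intact, C(18,4)·C(17,1) = 3060·17 = 52020.
Probability = 52020/324632 = 765/4774.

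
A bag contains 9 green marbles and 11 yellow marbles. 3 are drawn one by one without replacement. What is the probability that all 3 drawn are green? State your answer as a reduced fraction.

7/95

Multiply the conditional probabilities at each draw: 9/20 · 8/19 · 7/18 = 504/6840 = 7/95.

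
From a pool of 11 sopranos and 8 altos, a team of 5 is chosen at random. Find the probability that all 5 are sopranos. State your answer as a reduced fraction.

77/1938

There are C(19,5) = 11628 possible selections.
Selections with all sopranos: C(11,5) = 462.
Probability = 462/11628 = 77/1938.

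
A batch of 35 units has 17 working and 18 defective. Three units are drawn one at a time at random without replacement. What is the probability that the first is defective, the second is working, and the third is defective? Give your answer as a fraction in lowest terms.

51/385

Multiply the conditional probabilities at each draw: 18/35 · 17/34 · 17/33 = 5202/39270 = 51/385.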